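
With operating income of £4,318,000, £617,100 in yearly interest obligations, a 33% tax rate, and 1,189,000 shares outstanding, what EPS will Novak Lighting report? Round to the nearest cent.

Pre-tax income = £4,318,000 − £617,100.00 = £3,700,900.00.
Net income = £3,700,900.00 × (1 − 0.33) = £2,479,603.00.
EPS = £2,479,603.00 ÷ 1,189,000 = £2.09.

£2.09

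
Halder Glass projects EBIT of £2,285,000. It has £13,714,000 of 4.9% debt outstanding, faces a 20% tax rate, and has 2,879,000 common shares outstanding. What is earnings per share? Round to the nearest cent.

£0.45

Pre-tax income = £2,285,000 − £671,986.00 = £1,613,014.00.
After tax at 20%: net income = £1,613,014.00 × 0.80 = £1,290,411.20.
EPS = £1,290,411.20 ÷ 2,879,000 = £0.45.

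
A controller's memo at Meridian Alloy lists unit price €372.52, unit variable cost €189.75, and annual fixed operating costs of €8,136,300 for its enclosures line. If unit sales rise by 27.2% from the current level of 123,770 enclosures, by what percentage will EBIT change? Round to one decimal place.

At 123,770 units, contribution = 123,770 × €182.77 = €22,621,442.90.
Subtracting fixed costs: EBIT = €22,621,442.90 − €8,136,300 = €14,485,142.90.
So DOL = total CM / EBIT = €22,621,442.90 / €14,485,142.90 = 1.5617.
So EBIT moves 1.5617 × (+27.2%) = +42.5%.

+42.5%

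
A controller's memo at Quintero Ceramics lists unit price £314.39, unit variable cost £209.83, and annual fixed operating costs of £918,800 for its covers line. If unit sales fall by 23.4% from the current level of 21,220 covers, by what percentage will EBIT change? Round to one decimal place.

Contribution at this volume is 21,220 × £104.56 = £2,218,763.20.
Subtracting fixed costs: EBIT = £2,218,763.20 − £918,800 = £1,299,963.20.
So DOL = total CM / EBIT = £2,218,763.20 / £1,299,963.20 = 1.7068.
%ΔEBIT = DOL × %ΔSales = 1.7068 × -23.4% = -39.9%.

-39.9%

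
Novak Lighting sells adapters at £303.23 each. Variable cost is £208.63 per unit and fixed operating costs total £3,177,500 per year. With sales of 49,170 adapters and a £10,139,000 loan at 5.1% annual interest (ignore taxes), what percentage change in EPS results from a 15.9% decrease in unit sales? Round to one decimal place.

-77.3%

Contribution at this volume is 49,170 × £94.60 = £4,651,482.00.
Subtracting fixed costs: EBIT = £4,651,482.00 − £3,177,500 = £1,473,982.00.
Interest = £517,089.00, so EBIT − I = £956,893.00.
DCL = total CM / (EBIT − I) = £4,651,482.00 / £956,893.00 = 4.8610.
%ΔEPS = DCL × %ΔSales = 4.8610 × -15.9% = -77.3%.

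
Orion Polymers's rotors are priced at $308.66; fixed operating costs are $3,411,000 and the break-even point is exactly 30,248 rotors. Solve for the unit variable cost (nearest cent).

Contribution per unit must be FC / Q = $3,411,000 / 30,248 = $112.7678.
Hence VC = price − CM = $308.66 − $112.7678 = $195.89.

$195.89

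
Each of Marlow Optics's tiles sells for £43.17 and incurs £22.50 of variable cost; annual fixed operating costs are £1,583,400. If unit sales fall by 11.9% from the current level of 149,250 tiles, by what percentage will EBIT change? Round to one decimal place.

Contribution at this volume is 149,250 × £20.67 = £3,084,997.50.
EBIT = £3,084,997.50 − £1,583,400 = £1,501,597.50.
DOL = contribution ÷ EBIT = £3,084,997.50 ÷ £1,501,597.50 = 2.0545.
Operating income changes by 2.0545 × -11.9% = -24.4%.

-24.4%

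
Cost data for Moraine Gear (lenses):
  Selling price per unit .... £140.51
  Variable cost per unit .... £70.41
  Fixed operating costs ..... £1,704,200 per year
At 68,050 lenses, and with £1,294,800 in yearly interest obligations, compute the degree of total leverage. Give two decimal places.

2.69

Contribution at this volume is 68,050 × £70.10 = £4,770,305.00.
Operating income = contribution − fixed costs = £4,770,305.00 − £1,704,200 = £3,066,105.00. Interest = £1,294,800.00.
DOL = £4,770,305.00 ÷ £3,066,105.00 = 1.5558; DFL = £3,066,105.00 ÷ £1,771,305.00 = 1.7310.
Combined leverage = 1.5558 × 1.7310 = 2.6931.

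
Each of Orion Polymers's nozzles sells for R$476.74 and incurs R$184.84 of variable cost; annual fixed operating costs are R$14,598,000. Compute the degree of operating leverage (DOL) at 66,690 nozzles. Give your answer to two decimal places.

4.00

Total contribution margin = 66,690 × R$291.90 = R$19,466,811.00.
Subtracting fixed costs: EBIT = R$19,466,811.00 − R$14,598,000 = R$4,868,811.00.
DOL = contribution ÷ EBIT = R$19,466,811.00 ÷ R$4,868,811.00 = 3.9983.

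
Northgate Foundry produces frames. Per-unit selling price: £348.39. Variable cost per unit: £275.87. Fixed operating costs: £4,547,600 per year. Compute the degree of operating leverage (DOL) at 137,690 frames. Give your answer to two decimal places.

Contribution at this volume is 137,690 × £72.52 = £9,985,278.80.
EBIT = £9,985,278.80 − £4,547,600 = £5,437,678.80.
So DOL = total CM / EBIT = £9,985,278.80 / £5,437,678.80 = 1.8363.

1.84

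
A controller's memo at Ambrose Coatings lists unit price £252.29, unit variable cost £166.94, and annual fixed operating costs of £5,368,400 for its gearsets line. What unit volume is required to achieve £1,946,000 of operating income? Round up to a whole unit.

Unit CM = price − variable cost = £252.29 − £166.94 = £85.35.
Units = (FC + target) / CM = (£5,368,400 + £1,946,000) / £85.35 = 85,698.89, so 85,699 gearsets.

85,699 gearsets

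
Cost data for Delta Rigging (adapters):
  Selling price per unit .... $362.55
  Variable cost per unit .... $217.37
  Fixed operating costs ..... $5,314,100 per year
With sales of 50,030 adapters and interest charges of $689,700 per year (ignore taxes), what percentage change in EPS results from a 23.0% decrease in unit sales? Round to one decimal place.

-132.6%

At 50,030 units, contribution = 50,030 × $145.18 = $7,263,355.40.
EBIT = $7,263,355.40 − $5,314,100 = $1,949,255.40.
Interest = $689,700.00, so EBIT − I = $1,259,555.40.
DCL = total CM / (EBIT − I) = $7,263,355.40 / $1,259,555.40 = 5.7666.
EPS therefore changes by 5.7666 × (-23.0%) = -132.6%.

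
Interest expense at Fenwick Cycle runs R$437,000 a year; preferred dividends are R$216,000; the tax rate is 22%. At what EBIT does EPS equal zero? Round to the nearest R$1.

R$713,923

Preferred dividends are paid after tax, so their pre-tax equivalent is R$216,000 ÷ (1 − 0.22) = R$276,923.08.
EPS = 0 when EBIT covers interest plus the pre-tax preferred burden: R$437,000 + R$276,923.08 = R$713,923.08.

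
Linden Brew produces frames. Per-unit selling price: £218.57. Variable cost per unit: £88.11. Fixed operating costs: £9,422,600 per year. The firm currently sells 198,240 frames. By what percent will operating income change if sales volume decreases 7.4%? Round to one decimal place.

Total contribution margin = 198,240 × £130.46 = £25,862,390.40.
Subtracting fixed costs: EBIT = £25,862,390.40 − £9,422,600 = £16,439,790.40.
Degree of operating leverage = £25,862,390.40 / £16,439,790.40 = 1.5732.
Operating income changes by 1.5732 × -7.4% = -11.6%.

-11.6%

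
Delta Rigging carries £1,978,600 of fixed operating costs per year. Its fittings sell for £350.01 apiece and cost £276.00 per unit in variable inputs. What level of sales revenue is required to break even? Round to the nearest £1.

£9,357,246

CM per unit = £350.01 − £276.00 = £74.01; CM ratio = £74.01 / £350.01 = 0.2115.
Break-even sales = FC ÷ CM ratio = £1,978,600 × £350.01 / £74.01 = £9,357,246.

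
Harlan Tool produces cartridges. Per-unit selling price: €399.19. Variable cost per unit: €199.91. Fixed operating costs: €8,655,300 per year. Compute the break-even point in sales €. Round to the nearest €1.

€17,337,963

Contribution margin per unit = €399.19 − €199.91 = €199.28, a CM ratio of €199.28 ÷ €399.19 = 0.4992.
Break-even revenue = fixed costs × price ÷ CM = €8,655,300 × €399.19 ÷ €199.28 = €17,337,963.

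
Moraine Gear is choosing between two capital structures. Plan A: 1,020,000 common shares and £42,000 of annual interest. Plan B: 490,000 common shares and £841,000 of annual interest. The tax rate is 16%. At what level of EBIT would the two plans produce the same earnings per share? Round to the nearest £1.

£1,579,698

Set EPS_A = EPS_B: (EBIT − £42,000)(1 − 0.16) ÷ 1,020,000 = (EBIT − £841,000)(1 − 0.16) ÷ 490,000.
The (1 − t) factor cancels: (EBIT − 42,000) × 490,000 = (EBIT − 841,000) × 1,020,000.
Solving, EBIT = (841,000·1,020,000 − 42,000·490,000) / (1,020,000 − 490,000) = 837,240,000,000 / 530,000 = 1,579,698.11.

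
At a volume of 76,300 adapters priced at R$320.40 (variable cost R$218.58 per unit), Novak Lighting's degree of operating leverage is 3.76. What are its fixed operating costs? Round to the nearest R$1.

R$5,702,678

Contribution at this volume is 76,300 × R$101.82 = R$7,768,866.00.
Since DOL = CM ÷ EBIT, EBIT = R$7,768,866.00 ÷ 3.76 = R$2,066,187.77.
Fixed costs = CM − EBIT = R$7,768,866.00 − R$2,066,187.77 = R$5,702,678.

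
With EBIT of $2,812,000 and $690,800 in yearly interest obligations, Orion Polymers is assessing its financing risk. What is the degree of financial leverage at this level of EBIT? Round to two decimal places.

Annual interest charges come to $690,800.00.
Degree of financial leverage = EBIT / (EBIT − interest) = $2,812,000 / $2,121,200.00 = 1.3257.

1.33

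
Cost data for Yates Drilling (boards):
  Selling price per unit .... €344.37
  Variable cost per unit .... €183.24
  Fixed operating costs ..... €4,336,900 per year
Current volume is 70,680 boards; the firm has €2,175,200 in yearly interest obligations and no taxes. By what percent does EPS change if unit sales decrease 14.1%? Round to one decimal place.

Contribution at this volume is 70,680 × €161.13 = €11,388,668.40.
Operating income = contribution − fixed costs = €11,388,668.40 − €4,336,900 = €7,051,768.40.
Interest = €2,175,200.00, so EBIT − I = €4,876,568.40.
Degree of combined leverage = contribution ÷ (EBIT − I) = €11,388,668.40 ÷ €4,876,568.40 = 2.3354.
%ΔEPS = DCL × %ΔSales = 2.3354 × -14.1% = -32.9%.

-32.9%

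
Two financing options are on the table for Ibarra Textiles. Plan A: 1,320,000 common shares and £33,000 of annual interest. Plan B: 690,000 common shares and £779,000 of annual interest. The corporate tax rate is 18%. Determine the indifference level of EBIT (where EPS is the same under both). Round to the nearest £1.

Set EPS_A = EPS_B: (EBIT − £33,000)(1 − 0.18) ÷ 1,320,000 = (EBIT − £779,000)(1 − 0.18) ÷ 690,000.
Cancelling (1 − t) and cross-multiplying: 690,000·(EBIT − 33,000) = 1,320,000·(EBIT − 779,000).
EBIT × (1,320,000 − 690,000) = 779,000 × 1,320,000 − 33,000 × 690,000 = 1,005,510,000,000, so EBIT = 1,005,510,000,000 ÷ 630,000 = 1,596,047.62.

£1,596,048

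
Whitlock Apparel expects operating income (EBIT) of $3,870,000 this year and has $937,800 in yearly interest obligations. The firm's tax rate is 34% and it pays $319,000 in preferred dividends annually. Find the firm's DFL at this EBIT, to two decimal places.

Interest = $937,800.00.
Pre-tax preferred-dividend burden = $319,000 ÷ (1 − 0.34) = $483,333.33.
DFL = EBIT ÷ [EBIT − I − D_p/(1−t)] = $3,870,000 ÷ [$3,870,000 − $937,800.00 − $483,333.33] = $3,870,000 ÷ $2,448,866.67 = 1.5803.

1.58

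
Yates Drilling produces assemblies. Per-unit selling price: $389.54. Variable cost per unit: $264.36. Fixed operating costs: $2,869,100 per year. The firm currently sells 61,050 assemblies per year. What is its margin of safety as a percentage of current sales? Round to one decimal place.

62.5%

Each unit contributes $389.54 − $264.36 = $125.18. Break-even units = $2,869,100 ÷ $125.18 = 22,919.80; break-even revenue = 22,919.80 × $389.54 = $8,928,177.14.
Actual sales revenue = 61,050 × $389.54 = $23,781,417.00.
Margin of safety = ($23,781,417.00 − $8,928,177.14) ÷ $23,781,417.00 = 62.5%.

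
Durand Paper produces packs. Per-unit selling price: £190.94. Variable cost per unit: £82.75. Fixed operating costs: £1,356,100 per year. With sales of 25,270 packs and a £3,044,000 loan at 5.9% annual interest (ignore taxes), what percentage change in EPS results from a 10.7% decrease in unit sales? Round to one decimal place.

Contribution at this volume is 25,270 × £108.19 = £2,733,961.30.
EBIT = £2,733,961.30 − £1,356,100 = £1,377,861.30.
After interest of £179,596.00, pre-tax earnings = £1,198,265.30.
Degree of combined leverage = contribution ÷ (EBIT − I) = £2,733,961.30 ÷ £1,198,265.30 = 2.2816.
EPS therefore changes by 2.2816 × (-10.7%) = -24.4%.

-24.4%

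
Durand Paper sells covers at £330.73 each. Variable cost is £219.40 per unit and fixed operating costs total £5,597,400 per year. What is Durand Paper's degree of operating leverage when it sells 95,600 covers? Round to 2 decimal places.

2.11

Total contribution margin = 95,600 × £111.33 = £10,643,148.00.
Operating income = contribution − fixed costs = £10,643,148.00 − £5,597,400 = £5,045,748.00.
Degree of operating leverage = £10,643,148.00 / £5,045,748.00 = 2.1093.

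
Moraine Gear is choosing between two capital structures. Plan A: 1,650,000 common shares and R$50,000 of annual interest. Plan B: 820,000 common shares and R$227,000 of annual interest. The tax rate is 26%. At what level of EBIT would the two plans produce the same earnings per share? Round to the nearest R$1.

R$401,867

At indifference, (EBIT − 50,000)(1 − t)/1,650,000 = (EBIT − 227,000)(1 − t)/820,000.
Cancelling (1 − t) and cross-multiplying: 820,000·(EBIT − 50,000) = 1,650,000·(EBIT − 227,000).
EBIT × (1,650,000 − 820,000) = 227,000 × 1,650,000 − 50,000 × 820,000 = 333,550,000,000, so EBIT = 333,550,000,000 ÷ 830,000 = 401,867.47.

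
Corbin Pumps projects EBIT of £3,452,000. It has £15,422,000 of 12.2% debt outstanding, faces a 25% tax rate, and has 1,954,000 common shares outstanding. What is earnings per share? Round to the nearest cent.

£0.60

Interest = £1,881,484.00, so EBT = £3,452,000 − £1,881,484.00 = £1,570,516.00.
After tax at 25%: net income = £1,570,516.00 × 0.75 = £1,177,887.00.
Per share: £1,177,887.00 / 1,954,000 shares = £0.60.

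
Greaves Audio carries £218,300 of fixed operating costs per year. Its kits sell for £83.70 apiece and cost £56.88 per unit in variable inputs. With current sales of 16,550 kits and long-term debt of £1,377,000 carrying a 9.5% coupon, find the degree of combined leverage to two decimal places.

Contribution at this volume is 16,550 × £26.82 = £443,871.00.
EBIT = £443,871.00 − £218,300 = £225,571.00. Interest = £130,815.00, so EBIT − I = £94,756.00.
DCL = contribution ÷ (EBIT − I) = £443,871.00 ÷ £94,756.00 = 4.6844.

4.68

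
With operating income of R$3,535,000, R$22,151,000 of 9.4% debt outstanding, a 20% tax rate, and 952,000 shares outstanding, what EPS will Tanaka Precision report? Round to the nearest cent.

R$1.22

Pre-tax income = R$3,535,000 − R$2,082,194.00 = R$1,452,806.00.
After tax at 20%: net income = R$1,452,806.00 × 0.80 = R$1,162,244.80.
EPS = R$1,162,244.80 ÷ 952,000 = R$1.22.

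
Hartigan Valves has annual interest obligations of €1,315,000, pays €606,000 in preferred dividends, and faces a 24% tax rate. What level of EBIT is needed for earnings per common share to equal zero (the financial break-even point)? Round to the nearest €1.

Grossing the preferred dividend up to pre-tax terms: €606,000 / (1 − 0.24) = €797,368.42.
Financial break-even EBIT = interest + D_p ÷ (1 − t) = €1,315,000 + €797,368.42 = €2,112,368.42.

€2,112,368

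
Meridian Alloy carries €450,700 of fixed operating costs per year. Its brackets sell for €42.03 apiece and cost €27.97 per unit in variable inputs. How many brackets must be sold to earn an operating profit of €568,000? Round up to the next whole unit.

72,454 brackets

Each unit contributes €42.03 − €27.97 = €14.06.
Units = (FC + target) / CM = (€450,700 + €568,000) / €14.06 = 72,453.77, so 72,454 brackets.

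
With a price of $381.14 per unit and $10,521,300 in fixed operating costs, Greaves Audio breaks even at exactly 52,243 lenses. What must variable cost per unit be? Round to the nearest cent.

$179.75

Contribution per unit must be FC / Q = $10,521,300 / 52,243 = $201.3916.
Variable cost per unit = $381.14 − $201.3916 = $179.75.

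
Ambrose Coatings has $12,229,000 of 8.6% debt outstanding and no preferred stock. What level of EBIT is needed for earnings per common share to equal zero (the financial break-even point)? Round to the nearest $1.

Annual interest = 8.6% × $12,229,000 = $1,051,694.00.
Without preferred stock the financial break-even is simply EBIT = interest = $1,051,694.00.

$1,051,694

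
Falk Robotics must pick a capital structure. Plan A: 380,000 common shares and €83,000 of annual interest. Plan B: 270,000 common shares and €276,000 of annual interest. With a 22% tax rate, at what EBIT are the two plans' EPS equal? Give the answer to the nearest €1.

At indifference, (EBIT − 83,000)(1 − t)/380,000 = (EBIT − 276,000)(1 − t)/270,000.
Cancelling (1 − t) and cross-multiplying: 270,000·(EBIT − 83,000) = 380,000·(EBIT − 276,000).
Solving, EBIT = (276,000·380,000 − 83,000·270,000) / (380,000 − 270,000) = 82,470,000,000 / 110,000 = 749,727.27.

€749,727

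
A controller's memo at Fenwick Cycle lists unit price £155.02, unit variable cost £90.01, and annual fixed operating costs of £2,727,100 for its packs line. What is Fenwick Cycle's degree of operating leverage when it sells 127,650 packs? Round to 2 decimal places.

Contribution at this volume is 127,650 × £65.01 = £8,298,526.50.
Subtracting fixed costs: EBIT = £8,298,526.50 − £2,727,100 = £5,571,426.50.
So DOL = total CM / EBIT = £8,298,526.50 / £5,571,426.50 = 1.4895.

1.49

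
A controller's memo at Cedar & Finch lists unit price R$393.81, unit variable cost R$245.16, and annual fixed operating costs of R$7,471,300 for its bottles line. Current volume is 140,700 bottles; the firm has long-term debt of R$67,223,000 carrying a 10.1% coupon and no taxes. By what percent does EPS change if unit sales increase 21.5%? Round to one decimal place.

+67.6%

Total contribution margin = 140,700 × R$148.65 = R$20,915,055.00.
EBIT = R$20,915,055.00 − R$7,471,300 = R$13,443,755.00.
Interest = R$6,789,523.00, so EBIT − I = R$6,654,232.00.
Degree of combined leverage = contribution ÷ (EBIT − I) = R$20,915,055.00 ÷ R$6,654,232.00 = 3.1431.
EPS therefore changes by 3.1431 × (+21.5%) = +67.6%.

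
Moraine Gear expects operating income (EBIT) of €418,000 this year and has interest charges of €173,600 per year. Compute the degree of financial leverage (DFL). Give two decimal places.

1.71

Annual interest charges come to €173,600.00.
DFL = EBIT ÷ (EBIT − I) = €418,000 ÷ (€418,000 − €173,600.00) = €418,000 ÷ €244,400.00 = 1.7103.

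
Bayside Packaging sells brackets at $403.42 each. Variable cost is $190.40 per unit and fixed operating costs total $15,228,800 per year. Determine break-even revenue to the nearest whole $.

Contribution margin per unit = $403.42 − $190.40 = $213.02, a CM ratio of $213.02 ÷ $403.42 = 0.5280.
Break-even revenue = fixed costs × price ÷ CM = $15,228,800 × $403.42 ÷ $213.02 = $28,840,496.

$28,840,496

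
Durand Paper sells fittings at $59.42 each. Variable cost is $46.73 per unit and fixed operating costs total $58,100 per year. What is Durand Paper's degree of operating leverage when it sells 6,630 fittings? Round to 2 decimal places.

Contribution at this volume is 6,630 × $12.69 = $84,134.70.
Operating income = contribution − fixed costs = $84,134.70 − $58,100 = $26,034.70.
So DOL = total CM / EBIT = $84,134.70 / $26,034.70 = 3.2316.

3.23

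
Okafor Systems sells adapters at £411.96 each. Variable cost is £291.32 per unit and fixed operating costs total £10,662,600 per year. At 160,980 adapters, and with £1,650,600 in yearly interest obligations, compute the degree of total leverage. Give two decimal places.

2.73

Total contribution margin = 160,980 × £120.64 = £19,420,627.20.
Operating income = contribution − fixed costs = £19,420,627.20 − £10,662,600 = £8,758,027.20. Interest = £1,650,600.00.
DOL = £19,420,627.20 ÷ £8,758,027.20 = 2.2175; DFL = £8,758,027.20 ÷ £7,107,427.20 = 1.2322.
DCL = DOL × DFL = 2.2175 × 1.2322 = 2.7324.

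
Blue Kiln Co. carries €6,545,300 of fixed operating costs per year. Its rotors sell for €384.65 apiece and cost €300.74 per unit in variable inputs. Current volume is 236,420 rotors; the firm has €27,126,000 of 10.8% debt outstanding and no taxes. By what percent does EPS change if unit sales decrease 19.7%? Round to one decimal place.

-37.7%

Contribution at this volume is 236,420 × €83.91 = €19,838,002.20.
Subtracting fixed costs: EBIT = €19,838,002.20 − €6,545,300 = €13,292,702.20.
Interest = €2,929,608.00, so EBIT − I = €10,363,094.20.
Degree of combined leverage = contribution ÷ (EBIT − I) = €19,838,002.20 ÷ €10,363,094.20 = 1.9143.
%ΔEPS = DCL × %ΔSales = 1.9143 × -19.7% = -37.7%.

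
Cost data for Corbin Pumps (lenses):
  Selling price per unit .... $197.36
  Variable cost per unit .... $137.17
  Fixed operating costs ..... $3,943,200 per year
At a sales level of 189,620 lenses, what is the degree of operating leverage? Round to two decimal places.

1.53

Total contribution margin = 189,620 × $60.19 = $11,413,227.80.
Operating income = contribution − fixed costs = $11,413,227.80 − $3,943,200 = $7,470,027.80.
DOL = contribution ÷ EBIT = $11,413,227.80 ÷ $7,470,027.80 = 1.5279.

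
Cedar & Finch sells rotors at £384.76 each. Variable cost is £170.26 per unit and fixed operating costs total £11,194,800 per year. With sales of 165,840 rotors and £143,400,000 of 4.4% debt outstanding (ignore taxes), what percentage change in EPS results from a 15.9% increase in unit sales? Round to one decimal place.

At 165,840 units, contribution = 165,840 × £214.50 = £35,572,680.00.
EBIT = £35,572,680.00 − £11,194,800 = £24,377,880.00.
Interest = £6,309,600.00, so EBIT − I = £18,068,280.00.
Degree of combined leverage = contribution ÷ (EBIT − I) = £35,572,680.00 ÷ £18,068,280.00 = 1.9688.
%ΔEPS = DCL × %ΔSales = 1.9688 × +15.9% = +31.3%.

+31.3%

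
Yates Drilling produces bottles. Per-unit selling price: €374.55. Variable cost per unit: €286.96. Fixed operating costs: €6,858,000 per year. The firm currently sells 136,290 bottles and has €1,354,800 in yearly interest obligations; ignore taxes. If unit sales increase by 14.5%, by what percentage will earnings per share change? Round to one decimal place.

Contribution at this volume is 136,290 × €87.59 = €11,937,641.10.
Operating income = contribution − fixed costs = €11,937,641.10 − €6,858,000 = €5,079,641.10.
Interest = €1,354,800.00, so EBIT − I = €3,724,841.10.
Degree of combined leverage = contribution ÷ (EBIT − I) = €11,937,641.10 ÷ €3,724,841.10 = 3.2049.
EPS therefore changes by 3.2049 × (+14.5%) = +46.5%.

+46.5%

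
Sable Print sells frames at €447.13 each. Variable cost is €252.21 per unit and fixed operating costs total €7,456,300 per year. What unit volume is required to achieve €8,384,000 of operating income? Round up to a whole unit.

81,266 frames

Unit CM = price − variable cost = €447.13 − €252.21 = €194.92.
Required volume = (fixed costs + target profit) ÷ CM = (€7,456,300 + €8,384,000) ÷ €194.92 = 81,265.65, so 81,266 frames.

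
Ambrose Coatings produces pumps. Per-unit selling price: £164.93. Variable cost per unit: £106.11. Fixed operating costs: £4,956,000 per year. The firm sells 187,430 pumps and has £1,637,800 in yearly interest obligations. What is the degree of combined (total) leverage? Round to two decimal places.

At 187,430 units, contribution = 187,430 × £58.82 = £11,024,632.60.
Subtracting fixed costs: EBIT = £11,024,632.60 − £4,956,000 = £6,068,632.60. Interest = £1,637,800.00, so EBIT − I = £4,430,832.60.
Degree of total leverage = total CM / (EBIT − interest) = £11,024,632.60 / £4,430,832.60 = 2.4882.

2.49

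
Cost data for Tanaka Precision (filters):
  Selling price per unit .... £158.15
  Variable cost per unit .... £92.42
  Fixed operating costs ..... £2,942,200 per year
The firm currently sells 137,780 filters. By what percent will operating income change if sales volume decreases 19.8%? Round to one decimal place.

-29.3%

Total contribution margin = 137,780 × £65.73 = £9,056,279.40.
Operating income = contribution − fixed costs = £9,056,279.40 − £2,942,200 = £6,114,079.40.
So DOL = total CM / EBIT = £9,056,279.40 / £6,114,079.40 = 1.4812.
So EBIT moves 1.4812 × (-19.8%) = -29.3%.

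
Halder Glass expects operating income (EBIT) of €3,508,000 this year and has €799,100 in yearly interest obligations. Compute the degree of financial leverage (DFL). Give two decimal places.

1.29

Annual interest charges come to €799,100.00.
Degree of financial leverage = EBIT / (EBIT − interest) = €3,508,000 / €2,708,900.00 = 1.2950.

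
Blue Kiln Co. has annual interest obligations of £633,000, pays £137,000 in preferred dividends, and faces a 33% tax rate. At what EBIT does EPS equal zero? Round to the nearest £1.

£837,478

Preferred dividends are paid after tax, so their pre-tax equivalent is £137,000 ÷ (1 − 0.33) = £204,477.61.
EPS = 0 when EBIT covers interest plus the pre-tax preferred burden: £633,000 + £204,477.61 = £837,477.61.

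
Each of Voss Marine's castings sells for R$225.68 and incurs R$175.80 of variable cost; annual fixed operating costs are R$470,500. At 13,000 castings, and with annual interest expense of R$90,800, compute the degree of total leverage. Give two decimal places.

7.44

At 13,000 units, contribution = 13,000 × R$49.88 = R$648,440.00.
EBIT = R$648,440.00 − R$470,500 = R$177,940.00. Interest = R$90,800.00.
DOL = R$648,440.00 ÷ R$177,940.00 = 3.6441; DFL = R$177,940.00 ÷ R$87,140.00 = 2.0420.
DCL = DOL × DFL = 3.6441 × 2.0420 = 7.4413.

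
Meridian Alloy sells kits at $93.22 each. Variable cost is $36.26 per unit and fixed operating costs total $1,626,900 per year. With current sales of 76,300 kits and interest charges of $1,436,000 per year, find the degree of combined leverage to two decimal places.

Total contribution margin = 76,300 × $56.96 = $4,346,048.00.
Subtracting fixed costs: EBIT = $4,346,048.00 − $1,626,900 = $2,719,148.00. Interest = $1,436,000.00, so EBIT − I = $1,283,148.00.
DCL = contribution ÷ (EBIT − I) = $4,346,048.00 ÷ $1,283,148.00 = 3.3870.

3.39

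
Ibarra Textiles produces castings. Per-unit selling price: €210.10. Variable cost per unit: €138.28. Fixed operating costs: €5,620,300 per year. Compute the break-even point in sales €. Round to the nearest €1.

€16,441,451

Contribution margin per unit = €210.10 − €138.28 = €71.82, a CM ratio of €71.82 ÷ €210.10 = 0.3418.
Break-even revenue = fixed costs × price ÷ CM = €5,620,300 × €210.10 ÷ €71.82 = €16,441,451.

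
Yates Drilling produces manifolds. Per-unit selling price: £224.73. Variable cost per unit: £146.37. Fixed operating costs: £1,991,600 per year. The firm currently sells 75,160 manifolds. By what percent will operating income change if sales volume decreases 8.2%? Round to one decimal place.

-12.4%

Total contribution margin = 75,160 × £78.36 = £5,889,537.60.
Operating income = contribution − fixed costs = £5,889,537.60 − £1,991,600 = £3,897,937.60.
Degree of operating leverage = £5,889,537.60 / £3,897,937.60 = 1.5109.
Operating income changes by 1.5109 × -8.2% = -12.4%.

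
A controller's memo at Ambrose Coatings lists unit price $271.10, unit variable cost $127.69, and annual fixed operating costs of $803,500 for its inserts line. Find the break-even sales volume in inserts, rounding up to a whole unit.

5,603 inserts

Contribution margin per unit = $271.10 − $127.69 = $143.41.
Units to break even: $803,500 ÷ $143.41 = 5,602.82, rounded up to 5,603.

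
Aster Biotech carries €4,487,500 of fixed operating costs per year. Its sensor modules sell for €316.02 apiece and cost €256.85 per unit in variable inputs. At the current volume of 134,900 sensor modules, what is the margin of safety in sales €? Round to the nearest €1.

€18,663,889

Unit CM = price − variable cost = €316.02 − €256.85 = €59.17. Break-even units = €4,487,500 ÷ €59.17 = 75,840.80; break-even revenue = 75,840.80 × €316.02 = €23,967,208.89.
Actual sales revenue = 134,900 × €316.02 = €42,631,098.00.
Margin of safety = €42,631,098.00 − €23,967,208.89 = €18,663,889.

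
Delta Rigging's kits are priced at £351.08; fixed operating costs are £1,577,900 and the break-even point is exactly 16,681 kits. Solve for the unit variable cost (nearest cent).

Contribution per unit must be FC / Q = £1,577,900 / 16,681 = £94.5927.
Hence VC = price − CM = £351.08 − £94.5927 = £256.49.

£256.49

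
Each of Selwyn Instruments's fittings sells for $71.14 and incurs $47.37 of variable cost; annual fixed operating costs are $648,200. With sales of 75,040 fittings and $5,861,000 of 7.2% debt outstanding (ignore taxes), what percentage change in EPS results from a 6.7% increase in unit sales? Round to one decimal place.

At 75,040 units, contribution = 75,040 × $23.77 = $1,783,700.80.
Operating income = contribution − fixed costs = $1,783,700.80 − $648,200 = $1,135,500.80.
Interest = $421,992.00, so EBIT − I = $713,508.80.
Degree of combined leverage = contribution ÷ (EBIT − I) = $1,783,700.80 ÷ $713,508.80 = 2.4999.
EPS therefore changes by 2.4999 × (+6.7%) = +16.7%.

+16.7%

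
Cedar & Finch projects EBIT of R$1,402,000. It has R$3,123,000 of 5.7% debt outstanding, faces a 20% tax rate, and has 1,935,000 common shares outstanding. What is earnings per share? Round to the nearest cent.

R$0.51

Pre-tax income = R$1,402,000 − R$178,011.00 = R$1,223,989.00.
After tax at 20%: net income = R$1,223,989.00 × 0.80 = R$979,191.20.
Per share: R$979,191.20 / 1,935,000 shares = R$0.51.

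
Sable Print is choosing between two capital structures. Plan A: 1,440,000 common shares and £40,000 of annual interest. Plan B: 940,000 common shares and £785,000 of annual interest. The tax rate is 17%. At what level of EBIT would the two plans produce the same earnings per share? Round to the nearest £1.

£2,185,600

At indifference, (EBIT − 40,000)(1 − t)/1,440,000 = (EBIT − 785,000)(1 − t)/940,000.
Cancelling (1 − t) and cross-multiplying: 940,000·(EBIT − 40,000) = 1,440,000·(EBIT − 785,000).
Solving, EBIT = (785,000·1,440,000 − 40,000·940,000) / (1,440,000 − 940,000) = 1,092,800,000,000 / 500,000 = 2,185,600.00.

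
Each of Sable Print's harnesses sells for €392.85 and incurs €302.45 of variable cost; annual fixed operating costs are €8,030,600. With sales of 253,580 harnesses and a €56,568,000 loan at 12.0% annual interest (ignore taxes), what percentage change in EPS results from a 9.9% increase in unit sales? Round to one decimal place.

Total contribution margin = 253,580 × €90.40 = €22,923,632.00.
Operating income = contribution − fixed costs = €22,923,632.00 − €8,030,600 = €14,893,032.00.
After interest of €6,788,160.00, pre-tax earnings = €8,104,872.00.
Degree of combined leverage = contribution ÷ (EBIT − I) = €22,923,632.00 ÷ €8,104,872.00 = 2.8284.
EPS therefore changes by 2.8284 × (+9.9%) = +28.0%.

+28.0%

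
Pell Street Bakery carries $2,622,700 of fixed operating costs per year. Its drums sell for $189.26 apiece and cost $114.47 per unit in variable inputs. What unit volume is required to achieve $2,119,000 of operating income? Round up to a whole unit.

Contribution margin per unit = $189.26 − $114.47 = $74.79.
Required volume = (fixed costs + target profit) ÷ CM = ($2,622,700 + $2,119,000) ÷ $74.79 = 63,400.19, so 63,401 drums.

63,401 drums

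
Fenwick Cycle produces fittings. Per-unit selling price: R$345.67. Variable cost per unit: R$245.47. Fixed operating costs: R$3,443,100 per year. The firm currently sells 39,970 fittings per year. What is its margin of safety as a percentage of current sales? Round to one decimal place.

Each unit contributes R$345.67 − R$245.47 = R$100.20. Break-even units = R$3,443,100 ÷ R$100.20 = 34,362.28; break-even revenue = 34,362.28 × R$345.67 = R$11,878,007.75.
Actual sales revenue = 39,970 × R$345.67 = R$13,816,429.90.
Margin of safety = (R$13,816,429.90 − R$11,878,007.75) ÷ R$13,816,429.90 = 14.0%.

14.0%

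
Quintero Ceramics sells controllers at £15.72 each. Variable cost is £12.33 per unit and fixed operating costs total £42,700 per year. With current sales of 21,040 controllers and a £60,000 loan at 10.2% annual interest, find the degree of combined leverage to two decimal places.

3.17

Contribution at this volume is 21,040 × £3.39 = £71,325.60.
Subtracting fixed costs: EBIT = £71,325.60 − £42,700 = £28,625.60. Interest = £6,120.00, so EBIT − I = £22,505.60.
Degree of total leverage = total CM / (EBIT − interest) = £71,325.60 / £22,505.60 = 3.1692.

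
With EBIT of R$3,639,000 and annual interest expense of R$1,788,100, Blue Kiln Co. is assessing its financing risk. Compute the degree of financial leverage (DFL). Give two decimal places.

1.97

Annual interest charges come to R$1,788,100.00.
DFL = EBIT ÷ (EBIT − I) = R$3,639,000 ÷ (R$3,639,000 − R$1,788,100.00) = R$3,639,000 ÷ R$1,850,900.00 = 1.9661.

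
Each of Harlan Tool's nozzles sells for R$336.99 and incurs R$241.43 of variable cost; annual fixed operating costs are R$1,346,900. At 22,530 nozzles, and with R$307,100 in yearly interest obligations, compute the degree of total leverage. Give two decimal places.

4.31

Total contribution margin = 22,530 × R$95.56 = R$2,152,966.80.
EBIT = R$2,152,966.80 − R$1,346,900 = R$806,066.80. Interest = R$307,100.00, so EBIT − I = R$498,966.80.
Degree of total leverage = total CM / (EBIT − interest) = R$2,152,966.80 / R$498,966.80 = 4.3148.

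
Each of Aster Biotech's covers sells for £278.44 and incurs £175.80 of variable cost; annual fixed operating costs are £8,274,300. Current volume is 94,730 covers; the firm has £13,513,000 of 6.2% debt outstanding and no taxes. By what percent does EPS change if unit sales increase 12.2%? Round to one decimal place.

+194.1%

Contribution at this volume is 94,730 × £102.64 = £9,723,087.20.
Operating income = contribution − fixed costs = £9,723,087.20 − £8,274,300 = £1,448,787.20.
Interest = £837,806.00, so EBIT − I = £610,981.20.
Degree of combined leverage = contribution ÷ (EBIT − I) = £9,723,087.20 ÷ £610,981.20 = 15.9139.
%ΔEPS = DCL × %ΔSales = 15.9139 × +12.2% = +194.1%.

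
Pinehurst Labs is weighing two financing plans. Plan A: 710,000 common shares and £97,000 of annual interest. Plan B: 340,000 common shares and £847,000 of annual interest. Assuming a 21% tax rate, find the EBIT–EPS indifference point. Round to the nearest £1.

£1,536,189

At indifference, (EBIT − 97,000)(1 − t)/710,000 = (EBIT − 847,000)(1 − t)/340,000.
The (1 − t) factor cancels: (EBIT − 97,000) × 340,000 = (EBIT − 847,000) × 710,000.
Solving, EBIT = (847,000·710,000 − 97,000·340,000) / (710,000 − 340,000) = 568,390,000,000 / 370,000 = 1,536,189.19.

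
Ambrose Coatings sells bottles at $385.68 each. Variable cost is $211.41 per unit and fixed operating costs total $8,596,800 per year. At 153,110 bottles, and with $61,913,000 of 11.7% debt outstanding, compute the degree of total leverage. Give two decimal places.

2.46

Contribution at this volume is 153,110 × $174.27 = $26,682,479.70.
EBIT = $26,682,479.70 − $8,596,800 = $18,085,679.70. Interest = $7,243,821.00.
DOL = $26,682,479.70 ÷ $18,085,679.70 = 1.4753; DFL = $18,085,679.70 ÷ $10,841,858.70 = 1.6681.
Combined leverage = 1.4753 × 1.6681 = 2.4609.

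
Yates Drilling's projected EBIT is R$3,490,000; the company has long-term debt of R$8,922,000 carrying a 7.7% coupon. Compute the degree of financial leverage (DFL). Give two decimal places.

1.25

Annual interest charges come to R$686,994.00.
DFL = EBIT ÷ (EBIT − I) = R$3,490,000 ÷ (R$3,490,000 − R$686,994.00) = R$3,490,000 ÷ R$2,803,006.00 = 1.2451.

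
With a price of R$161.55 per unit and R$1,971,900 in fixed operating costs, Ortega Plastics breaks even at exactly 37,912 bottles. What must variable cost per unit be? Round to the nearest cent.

Contribution per unit must be FC / Q = R$1,971,900 / 37,912 = R$52.0126.
Hence VC = price − CM = R$161.55 − R$52.0126 = R$109.54.

R$109.54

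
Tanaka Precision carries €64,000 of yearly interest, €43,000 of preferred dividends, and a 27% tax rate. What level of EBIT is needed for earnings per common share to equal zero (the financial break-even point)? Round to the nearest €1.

€122,904

Grossing the preferred dividend up to pre-tax terms: €43,000 / (1 − 0.27) = €58,904.11.
EPS = 0 when EBIT covers interest plus the pre-tax preferred burden: €64,000 + €58,904.11 = €122,904.11.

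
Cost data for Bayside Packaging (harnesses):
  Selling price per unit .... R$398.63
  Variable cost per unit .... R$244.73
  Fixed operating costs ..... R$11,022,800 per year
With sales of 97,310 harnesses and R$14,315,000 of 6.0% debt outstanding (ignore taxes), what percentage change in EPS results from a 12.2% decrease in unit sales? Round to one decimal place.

Contribution at this volume is 97,310 × R$153.90 = R$14,976,009.00.
EBIT = R$14,976,009.00 − R$11,022,800 = R$3,953,209.00.
After interest of R$858,900.00, pre-tax earnings = R$3,094,309.00.
Degree of combined leverage = contribution ÷ (EBIT − I) = R$14,976,009.00 ÷ R$3,094,309.00 = 4.8399.
EPS therefore changes by 4.8399 × (-12.2%) = -59.0%.

-59.0%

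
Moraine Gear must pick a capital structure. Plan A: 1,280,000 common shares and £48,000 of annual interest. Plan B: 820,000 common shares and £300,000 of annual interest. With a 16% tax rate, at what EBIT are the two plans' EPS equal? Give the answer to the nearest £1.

£749,217

At indifference, (EBIT − 48,000)(1 − t)/1,280,000 = (EBIT − 300,000)(1 − t)/820,000.
Cancelling (1 − t) and cross-multiplying: 820,000·(EBIT − 48,000) = 1,280,000·(EBIT − 300,000).
EBIT × (1,280,000 − 820,000) = 300,000 × 1,280,000 − 48,000 × 820,000 = 344,640,000,000, so EBIT = 344,640,000,000 ÷ 460,000 = 749,217.39.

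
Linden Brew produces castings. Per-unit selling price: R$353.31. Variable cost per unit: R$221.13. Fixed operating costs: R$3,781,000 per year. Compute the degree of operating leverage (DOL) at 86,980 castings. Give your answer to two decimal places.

1.49

Contribution at this volume is 86,980 × R$132.18 = R$11,497,016.40.
EBIT = R$11,497,016.40 − R$3,781,000 = R$7,716,016.40.
Degree of operating leverage = R$11,497,016.40 / R$7,716,016.40 = 1.4900.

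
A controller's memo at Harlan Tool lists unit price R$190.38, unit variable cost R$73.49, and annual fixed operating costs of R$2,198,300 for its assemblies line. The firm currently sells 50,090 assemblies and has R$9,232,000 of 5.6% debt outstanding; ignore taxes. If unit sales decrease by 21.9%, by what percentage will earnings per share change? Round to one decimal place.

Contribution at this volume is 50,090 × R$116.89 = R$5,855,020.10.
EBIT = R$5,855,020.10 − R$2,198,300 = R$3,656,720.10.
Interest = R$516,992.00, so EBIT − I = R$3,139,728.10.
Degree of combined leverage = contribution ÷ (EBIT − I) = R$5,855,020.10 ÷ R$3,139,728.10 = 1.8648.
EPS therefore changes by 1.8648 × (-21.9%) = -40.8%.

-40.8%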